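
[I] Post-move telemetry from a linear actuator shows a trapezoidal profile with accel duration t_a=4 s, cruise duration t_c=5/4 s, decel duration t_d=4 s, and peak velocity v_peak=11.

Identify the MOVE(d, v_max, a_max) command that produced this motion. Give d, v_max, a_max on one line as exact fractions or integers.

a_max = 11/4
d_a = ½·11·4 = 22; d_c = 11·5/4 = 55/4
d = 2·22 + 55/4 = 231/4
t_c = 5/4 > 0 so v_max = 11

d=231/4 v_max=11 a_max=11/4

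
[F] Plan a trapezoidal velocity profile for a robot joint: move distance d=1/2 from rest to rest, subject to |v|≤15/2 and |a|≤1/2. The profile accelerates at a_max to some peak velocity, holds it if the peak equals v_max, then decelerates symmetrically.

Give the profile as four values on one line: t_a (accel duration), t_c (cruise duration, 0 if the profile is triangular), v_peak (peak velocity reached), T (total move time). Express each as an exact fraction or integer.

(v_max)²/a_max = (15/2)²/(1/2) = 225/2
1/2 < 225/2 → triangular
v_peak = √(1/2·1/2) = √(1/4) = 1/2
t_a = (1/2)/(1/2) = 1; t_c = 0
T = 2·1 = 2

t_a=1 t_c=0 v_peak=1/2 T=2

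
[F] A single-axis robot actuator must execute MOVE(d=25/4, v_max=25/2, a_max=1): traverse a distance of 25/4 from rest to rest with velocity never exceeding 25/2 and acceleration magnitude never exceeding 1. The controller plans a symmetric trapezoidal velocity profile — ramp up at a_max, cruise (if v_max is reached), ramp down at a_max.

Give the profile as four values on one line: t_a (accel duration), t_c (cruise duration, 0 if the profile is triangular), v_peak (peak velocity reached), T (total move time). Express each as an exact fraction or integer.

v_max²/a_max = (25/2)²/1 = 625/4
25/4 < 625/4 so t_c = 0
v_peak = √(25/4·1) = √(25/4) = 5/2
t_a = (5/2)/1 = 5/2; t_c = 0
T = 2·5/2 = 5

t_a=5/2 t_c=0 v_peak=5/2 T=5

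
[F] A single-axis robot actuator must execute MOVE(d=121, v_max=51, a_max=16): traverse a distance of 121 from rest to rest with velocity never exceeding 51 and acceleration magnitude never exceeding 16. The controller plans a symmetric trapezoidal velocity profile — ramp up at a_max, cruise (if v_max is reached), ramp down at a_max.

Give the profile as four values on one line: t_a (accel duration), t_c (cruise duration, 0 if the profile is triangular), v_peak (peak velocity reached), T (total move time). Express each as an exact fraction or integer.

(v_max)²/a_max = 51²/16 = 2601/16
121 < 2601/16 → triangular
v_peak = √(121·16) = √1936 = 44
t_a = 44/16 = 11/4; t_c = 0
T = 2·11/4 = 11/2

t_a=11/4 t_c=0 v_peak=44 T=11/2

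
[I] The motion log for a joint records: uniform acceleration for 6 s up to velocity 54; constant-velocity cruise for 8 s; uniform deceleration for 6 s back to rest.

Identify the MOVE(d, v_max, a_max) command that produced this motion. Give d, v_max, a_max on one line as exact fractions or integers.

a_max = 54/6 = 9
d_a = ½·54·6 = 162; d_c = 54·8 = 432
d = 2·162 + 432 = 756
t_c = 8 > 0 → v_max = v_peak = 54

d=756 v_max=54 a_max=9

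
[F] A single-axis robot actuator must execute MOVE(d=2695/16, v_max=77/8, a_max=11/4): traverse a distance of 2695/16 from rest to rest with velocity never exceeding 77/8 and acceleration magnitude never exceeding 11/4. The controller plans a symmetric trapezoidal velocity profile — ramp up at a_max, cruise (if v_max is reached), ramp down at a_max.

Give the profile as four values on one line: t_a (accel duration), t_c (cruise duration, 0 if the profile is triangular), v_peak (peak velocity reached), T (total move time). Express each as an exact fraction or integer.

t_a=7/2 t_c=14 v_peak=77/8 T=21

(v_max)²/a_max = (77/8)²/(11/4) = 539/16
2695/16 ≥ 539/16 → trapezoidal
t_a = (77/8)/(11/4) = 7/2; v_peak = 77/8
d_cruise = 2695/16 − 539/16 = 539/4; t_c = (539/4)/(77/8) = 14
T = 2·7/2 + 14 = 21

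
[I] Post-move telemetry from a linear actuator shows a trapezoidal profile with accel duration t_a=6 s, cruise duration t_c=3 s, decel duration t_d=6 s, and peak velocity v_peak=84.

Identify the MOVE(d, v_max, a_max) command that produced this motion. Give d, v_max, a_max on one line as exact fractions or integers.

d=756 v_max=84 a_max=14

a_max = 84/6 = 14
d_a = ½·84·6 = 252; d_c = 84·3 = 252
d = 2·252 + 252 = 756
t_c = 3 > 0 → v_max = v_peak = 84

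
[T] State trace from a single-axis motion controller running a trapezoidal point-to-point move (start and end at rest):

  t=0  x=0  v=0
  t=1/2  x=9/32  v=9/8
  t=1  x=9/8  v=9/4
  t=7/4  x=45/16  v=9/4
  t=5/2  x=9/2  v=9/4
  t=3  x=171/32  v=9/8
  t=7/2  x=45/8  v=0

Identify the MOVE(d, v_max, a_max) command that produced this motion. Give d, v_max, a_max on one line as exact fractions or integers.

final state: t=7/2, x=45/8, v=0 → d = 45/8
a_max = (9/8−0)/(1/2−0) = 9/4
max v = 9/4 over t∈[1,5/2] → v_max = 9/4
check: 9/4·(1+3/2) = 45/8 ✓

d=45/8 v_max=9/4 a_max=9/4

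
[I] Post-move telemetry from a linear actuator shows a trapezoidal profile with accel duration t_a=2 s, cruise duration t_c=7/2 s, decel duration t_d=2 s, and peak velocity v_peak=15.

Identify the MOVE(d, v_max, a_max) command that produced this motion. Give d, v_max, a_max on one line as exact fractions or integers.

a_max = 15/2
d_a = ½·15·2 = 15; d_c = 15·7/2 = 105/2
d = 2·15 + 105/2 = 165/2
t_c = 7/2 > 0 ⇒ limit active, v_max = 15

d=165/2 v_max=15 a_max=15/2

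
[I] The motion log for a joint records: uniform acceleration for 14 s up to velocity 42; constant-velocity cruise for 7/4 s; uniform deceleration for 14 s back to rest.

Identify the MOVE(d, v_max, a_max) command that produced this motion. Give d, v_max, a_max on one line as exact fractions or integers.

a_max = 42/14 = 3
d_a = ½·42·14 = 294; d_c = 42·7/4 = 147/2
d = 2·294 + 147/2 = 1323/2
t_c = 7/4 > 0 ⇒ limit active, v_max = 42

d=1323/2 v_max=42 a_max=3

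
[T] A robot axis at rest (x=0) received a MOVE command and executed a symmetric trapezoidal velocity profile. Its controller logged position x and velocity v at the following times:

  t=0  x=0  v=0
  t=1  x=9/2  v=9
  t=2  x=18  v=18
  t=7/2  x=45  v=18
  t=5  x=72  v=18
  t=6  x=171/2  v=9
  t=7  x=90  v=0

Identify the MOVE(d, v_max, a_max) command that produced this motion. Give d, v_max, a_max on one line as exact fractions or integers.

final state: t=7, x=90, v=0 → d = 90
a_max = (9−0)/(1−0) = 9
max v = 18 over t∈[2,5] → v_max = 18
check: 18·(2+3) = 90 ✓

d=90 v_max=18 a_max=9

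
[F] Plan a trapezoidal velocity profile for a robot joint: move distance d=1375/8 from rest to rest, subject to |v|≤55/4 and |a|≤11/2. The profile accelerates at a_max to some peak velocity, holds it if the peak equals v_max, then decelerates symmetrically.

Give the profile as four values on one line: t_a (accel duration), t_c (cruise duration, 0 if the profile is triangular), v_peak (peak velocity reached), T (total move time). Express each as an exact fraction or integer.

t_a=5/2 t_c=10 v_peak=55/4 T=15

(v_max)²/a_max = (55/4)²/(11/2) = 275/8
1375/8 ≥ 275/8 ⇒ cruise phase
t_a = (55/4)/(11/2) = 5/2; v_peak = 55/4
d_cruise = 1375/8 − 275/8 = 275/2; t_c = (275/2)/(55/4) = 10
T = 2·5/2 + 10 = 15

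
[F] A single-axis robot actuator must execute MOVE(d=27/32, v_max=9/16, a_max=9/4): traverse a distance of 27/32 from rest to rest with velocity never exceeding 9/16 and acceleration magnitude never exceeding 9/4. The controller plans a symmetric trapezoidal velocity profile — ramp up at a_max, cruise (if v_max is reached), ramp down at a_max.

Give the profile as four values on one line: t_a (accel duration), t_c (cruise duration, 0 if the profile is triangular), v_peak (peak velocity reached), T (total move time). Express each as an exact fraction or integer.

t_a=1/4 t_c=5/4 v_peak=9/16 T=7/4

vₘ²/aₘ = (9/16)²/(9/4) = 9/64
27/32 ≥ 9/64 so v_max reached
t_a = (9/16)/(9/4) = 1/4; v_peak = 9/16
d_cruise = 27/32 − 9/64 = 45/64; t_c = (45/64)/(9/16) = 5/4
T = 2·1/4 + 5/4 = 7/4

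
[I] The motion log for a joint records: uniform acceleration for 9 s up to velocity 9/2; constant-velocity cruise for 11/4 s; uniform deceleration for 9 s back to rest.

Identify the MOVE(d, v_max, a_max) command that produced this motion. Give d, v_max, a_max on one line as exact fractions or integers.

a_max = (9/2)/9 = 1/2
d_a = ½·9/2·9 = 81/4; d_c = 9/2·11/4 = 99/8
d = 2·81/4 + 99/8 = 423/8
t_c = 11/4 > 0 ⇒ limit active, v_max = 9/2

d=423/8 v_max=9/2 a_max=1/2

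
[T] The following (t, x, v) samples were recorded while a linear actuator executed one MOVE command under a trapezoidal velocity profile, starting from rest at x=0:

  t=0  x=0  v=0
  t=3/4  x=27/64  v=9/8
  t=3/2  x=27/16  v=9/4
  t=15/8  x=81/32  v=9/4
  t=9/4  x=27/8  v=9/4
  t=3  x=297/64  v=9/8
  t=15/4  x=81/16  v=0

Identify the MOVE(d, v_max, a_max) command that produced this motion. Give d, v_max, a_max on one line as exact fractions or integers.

d=81/16 v_max=9/4 a_max=3/2

final state: t=15/4, x=81/16, v=0 → d = 81/16
a_max = (9/8−0)/(3/4−0) = 3/2
max v = 9/4 over t∈[3/2,9/4] → v_max = 9/4
check: 9/4·(3/2+3/4) = 81/16 ✓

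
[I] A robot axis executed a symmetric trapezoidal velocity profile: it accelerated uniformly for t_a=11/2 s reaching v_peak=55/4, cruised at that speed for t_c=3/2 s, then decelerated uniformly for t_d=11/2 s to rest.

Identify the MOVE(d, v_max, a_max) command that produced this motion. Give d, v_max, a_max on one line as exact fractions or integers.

d=385/4 v_max=55/4 a_max=5/2

a_max = (55/4)/(11/2) = 5/2
d_a = ½·55/4·11/2 = 605/16; d_c = 55/4·3/2 = 165/8
d = 2·605/16 + 165/8 = 385/4
t_c = 3/2 > 0 ⇒ limit active, v_max = 55/4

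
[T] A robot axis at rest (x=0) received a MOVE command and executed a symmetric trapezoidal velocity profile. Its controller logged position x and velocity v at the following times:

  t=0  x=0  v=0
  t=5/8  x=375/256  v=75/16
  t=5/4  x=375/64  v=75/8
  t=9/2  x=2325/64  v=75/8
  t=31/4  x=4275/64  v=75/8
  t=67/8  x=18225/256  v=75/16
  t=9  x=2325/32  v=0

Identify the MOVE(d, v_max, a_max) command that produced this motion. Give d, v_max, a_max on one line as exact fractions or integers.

final state: t=9, x=2325/32, v=0 → d = 2325/32
a_max = (75/16−0)/(5/8−0) = 15/2
max v = 75/8 over t∈[5/4,31/4] → v_max = 75/8
check: 75/8·(5/4+13/2) = 2325/32 ✓

d=2325/32 v_max=75/8 a_max=15/2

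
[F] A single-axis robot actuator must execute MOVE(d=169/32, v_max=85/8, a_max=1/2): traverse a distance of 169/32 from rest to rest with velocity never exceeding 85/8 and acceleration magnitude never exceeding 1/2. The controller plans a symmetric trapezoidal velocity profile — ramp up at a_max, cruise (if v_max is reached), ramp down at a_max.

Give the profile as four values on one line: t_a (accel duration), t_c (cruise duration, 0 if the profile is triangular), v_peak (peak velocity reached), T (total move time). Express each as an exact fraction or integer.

v_max²/a_max = (85/8)²/(1/2) = 7225/32
169/32 < 7225/32 → triangular
v_peak = √(169/32·1/2) = √(169/64) = 13/8
t_a = (13/8)/(1/2) = 13/4; t_c = 0
T = 2·13/4 = 13/2

t_a=13/4 t_c=0 v_peak=13/8 T=13/2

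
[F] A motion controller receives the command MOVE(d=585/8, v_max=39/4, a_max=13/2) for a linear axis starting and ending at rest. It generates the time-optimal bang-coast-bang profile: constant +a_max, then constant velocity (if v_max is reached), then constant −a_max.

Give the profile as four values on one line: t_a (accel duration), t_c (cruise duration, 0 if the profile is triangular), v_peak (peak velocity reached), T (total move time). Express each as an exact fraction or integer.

t_a=3/2 t_c=6 v_peak=39/4 T=9

vₘ²/aₘ = (39/4)²/(13/2) = 117/8
585/8 ≥ 117/8 → trapezoidal
t_a = (39/4)/(13/2) = 3/2; v_peak = 39/4
d_cruise = 585/8 − 117/8 = 117/2; t_c = (117/2)/(39/4) = 6
T = 2·3/2 + 6 = 9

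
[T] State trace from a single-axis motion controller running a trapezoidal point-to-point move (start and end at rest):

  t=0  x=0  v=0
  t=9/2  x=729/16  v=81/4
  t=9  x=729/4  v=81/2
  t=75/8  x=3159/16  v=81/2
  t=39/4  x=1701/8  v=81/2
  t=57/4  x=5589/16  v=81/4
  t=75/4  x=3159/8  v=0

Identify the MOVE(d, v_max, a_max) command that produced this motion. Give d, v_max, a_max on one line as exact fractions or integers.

final state: t=75/4, x=3159/8, v=0 → d = 3159/8
a_max = (81/4−0)/(9/2−0) = 9/2
max v = 81/2 over t∈[9,39/4] → v_max = 81/2
check: 81/2·(9+3/4) = 3159/8 ✓

d=3159/8 v_max=81/2 a_max=9/2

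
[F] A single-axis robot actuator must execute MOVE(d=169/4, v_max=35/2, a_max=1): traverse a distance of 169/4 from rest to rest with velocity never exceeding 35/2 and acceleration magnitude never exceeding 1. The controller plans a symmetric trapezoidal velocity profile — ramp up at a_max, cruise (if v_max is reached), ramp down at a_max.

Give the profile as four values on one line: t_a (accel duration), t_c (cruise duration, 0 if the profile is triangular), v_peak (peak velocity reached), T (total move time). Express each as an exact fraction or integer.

vₘ²/aₘ = (35/2)²/1 = 1225/4
169/4 < 1225/4 → triangular
v_peak = √(169/4·1) = √(169/4) = 13/2
t_a = (13/2)/1 = 13/2; t_c = 0
T = 2·13/2 = 13

t_a=13/2 t_c=0 v_peak=13/2 T=13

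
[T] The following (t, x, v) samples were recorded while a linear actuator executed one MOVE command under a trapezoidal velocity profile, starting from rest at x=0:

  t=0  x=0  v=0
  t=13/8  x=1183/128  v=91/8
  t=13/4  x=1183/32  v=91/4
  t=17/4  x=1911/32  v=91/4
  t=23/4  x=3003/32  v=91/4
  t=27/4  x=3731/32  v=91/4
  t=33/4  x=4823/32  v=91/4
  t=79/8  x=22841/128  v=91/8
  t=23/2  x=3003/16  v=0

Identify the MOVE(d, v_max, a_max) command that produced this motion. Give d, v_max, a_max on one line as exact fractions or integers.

d=3003/16 v_max=91/4 a_max=7

final state: t=23/2, x=3003/16, v=0 → d = 3003/16
a_max = (91/8−0)/(13/8−0) = 7
max v = 91/4 over t∈[13/4,33/4] → v_max = 91/4
check: 91/4·(13/4+5) = 3003/16 ✓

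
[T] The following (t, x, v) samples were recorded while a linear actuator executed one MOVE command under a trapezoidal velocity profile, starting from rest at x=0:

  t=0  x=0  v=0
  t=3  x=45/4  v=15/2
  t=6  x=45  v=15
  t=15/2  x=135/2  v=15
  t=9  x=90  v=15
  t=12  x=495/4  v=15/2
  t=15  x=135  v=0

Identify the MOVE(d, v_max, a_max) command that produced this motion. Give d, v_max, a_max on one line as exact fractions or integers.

d=135 v_max=15 a_max=5/2

final state: t=15, x=135, v=0 → d = 135
a_max = (15/2−0)/(3−0) = 5/2
max v = 15 over t∈[6,9] → v_max = 15
check: 15·(6+3) = 135 ✓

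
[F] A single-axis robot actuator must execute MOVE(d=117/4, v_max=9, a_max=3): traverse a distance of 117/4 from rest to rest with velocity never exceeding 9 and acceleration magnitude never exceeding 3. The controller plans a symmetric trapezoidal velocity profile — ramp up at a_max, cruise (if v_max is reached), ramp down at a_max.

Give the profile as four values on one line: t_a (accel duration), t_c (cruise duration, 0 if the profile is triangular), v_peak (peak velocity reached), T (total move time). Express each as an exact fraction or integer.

t_a=3 t_c=1/4 v_peak=9 T=25/4

vₘ²/aₘ = 9²/3 = 27
117/4 ≥ 27 so v_max reached
t_a = 9/3 = 3; v_peak = 9
d_cruise = 117/4 − 27 = 9/4; t_c = (9/4)/9 = 1/4
T = 2·3 + 1/4 = 25/4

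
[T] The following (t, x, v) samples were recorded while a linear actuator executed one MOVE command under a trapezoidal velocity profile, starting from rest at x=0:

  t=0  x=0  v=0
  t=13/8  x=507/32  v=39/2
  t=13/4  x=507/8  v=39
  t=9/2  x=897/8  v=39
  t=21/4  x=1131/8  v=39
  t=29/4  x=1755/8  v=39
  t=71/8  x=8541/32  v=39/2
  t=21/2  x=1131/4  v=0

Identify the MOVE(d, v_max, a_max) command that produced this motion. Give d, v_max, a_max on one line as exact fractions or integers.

final state: t=21/2, x=1131/4, v=0 → d = 1131/4
a_max = (39/2−0)/(13/8−0) = 12
max v = 39 over t∈[13/4,29/4] → v_max = 39
check: 39·(13/4+4) = 1131/4 ✓

d=1131/4 v_max=39 a_max=12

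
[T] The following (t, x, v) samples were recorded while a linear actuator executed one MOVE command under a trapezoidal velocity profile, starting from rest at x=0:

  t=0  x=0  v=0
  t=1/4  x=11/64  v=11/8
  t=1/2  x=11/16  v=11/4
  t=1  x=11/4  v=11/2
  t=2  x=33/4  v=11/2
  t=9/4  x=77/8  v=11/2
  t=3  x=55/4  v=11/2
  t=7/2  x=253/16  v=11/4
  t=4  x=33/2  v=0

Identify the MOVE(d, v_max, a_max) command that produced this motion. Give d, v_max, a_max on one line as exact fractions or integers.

d=33/2 v_max=11/2 a_max=11/2

final state: t=4, x=33/2, v=0 → d = 33/2
a_max = (11/8−0)/(1/4−0) = 11/2
max v = 11/2 over t∈[1,3] → v_max = 11/2
check: 11/2·(1+2) = 33/2 ✓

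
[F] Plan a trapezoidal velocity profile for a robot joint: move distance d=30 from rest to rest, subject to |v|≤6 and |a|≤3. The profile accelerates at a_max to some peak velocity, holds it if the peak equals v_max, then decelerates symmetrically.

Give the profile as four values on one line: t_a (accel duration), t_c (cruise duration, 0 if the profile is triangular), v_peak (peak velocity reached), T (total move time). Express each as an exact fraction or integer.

t_a=2 t_c=3 v_peak=6 T=7

v_max²/a_max = 6²/3 = 12
30 ≥ 12 → trapezoidal
t_a = 6/3 = 2; v_peak = 6
d_cruise = 30 − 12 = 18; t_c = 18/6 = 3
T = 2·2 + 3 = 7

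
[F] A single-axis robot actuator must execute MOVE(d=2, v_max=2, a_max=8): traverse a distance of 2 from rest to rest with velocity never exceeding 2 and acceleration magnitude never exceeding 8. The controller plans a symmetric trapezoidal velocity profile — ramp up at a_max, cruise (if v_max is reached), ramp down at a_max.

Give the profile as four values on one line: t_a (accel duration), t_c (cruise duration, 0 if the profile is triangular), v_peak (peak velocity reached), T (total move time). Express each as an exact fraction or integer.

(v_max)²/a_max = 2²/8 = 1/2
2 ≥ 1/2 ⇒ cruise phase
t_a = 2/8 = 1/4; v_peak = 2
d_cruise = 2 − 1/2 = 3/2; t_c = (3/2)/2 = 3/4
T = 2·1/4 + 3/4 = 5/4

t_a=1/4 t_c=3/4 v_peak=2 T=5/4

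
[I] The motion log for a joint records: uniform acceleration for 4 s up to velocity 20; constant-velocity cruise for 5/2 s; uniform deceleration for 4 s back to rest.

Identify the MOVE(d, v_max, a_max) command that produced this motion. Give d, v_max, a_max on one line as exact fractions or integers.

d=130 v_max=20 a_max=5

a_max = 20/4 = 5
d_a = ½·20·4 = 40; d_c = 20·5/2 = 50
d = 2·40 + 50 = 130
t_c = 5/2 > 0 ⇒ limit active, v_max = 20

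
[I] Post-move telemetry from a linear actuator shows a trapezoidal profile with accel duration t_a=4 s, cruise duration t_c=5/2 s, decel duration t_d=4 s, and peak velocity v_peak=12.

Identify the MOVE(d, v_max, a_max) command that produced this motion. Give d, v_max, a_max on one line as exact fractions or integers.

d=78 v_max=12 a_max=3

a_max = 12/4 = 3
d_a = ½·12·4 = 24; d_c = 12·5/2 = 30
d = 2·24 + 30 = 78
t_c = 5/2 > 0 ⇒ limit active, v_max = 12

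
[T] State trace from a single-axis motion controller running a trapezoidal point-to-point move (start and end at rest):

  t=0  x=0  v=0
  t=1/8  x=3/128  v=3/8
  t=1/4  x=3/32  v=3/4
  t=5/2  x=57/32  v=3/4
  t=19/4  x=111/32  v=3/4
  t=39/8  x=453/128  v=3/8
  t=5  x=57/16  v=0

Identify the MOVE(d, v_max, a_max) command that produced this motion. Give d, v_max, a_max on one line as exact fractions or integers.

final state: t=5, x=57/16, v=0 → d = 57/16
a_max = (3/8−0)/(1/8−0) = 3
max v = 3/4 over t∈[1/4,19/4] → v_max = 3/4
check: 3/4·(1/4+9/2) = 57/16 ✓

d=57/16 v_max=3/4 a_max=3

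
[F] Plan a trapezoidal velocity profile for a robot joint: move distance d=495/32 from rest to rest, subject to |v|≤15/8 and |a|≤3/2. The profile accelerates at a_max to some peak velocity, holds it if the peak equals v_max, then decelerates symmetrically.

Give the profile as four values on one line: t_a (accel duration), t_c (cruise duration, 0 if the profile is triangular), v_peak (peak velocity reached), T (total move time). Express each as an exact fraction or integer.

vₘ²/aₘ = (15/8)²/(3/2) = 75/32
495/32 ≥ 75/32 ⇒ cruise phase
t_a = (15/8)/(3/2) = 5/4; v_peak = 15/8
d_cruise = 495/32 − 75/32 = 105/8; t_c = (105/8)/(15/8) = 7
T = 2·5/4 + 7 = 19/2

t_a=5/4 t_c=7 v_peak=15/8 T=19/2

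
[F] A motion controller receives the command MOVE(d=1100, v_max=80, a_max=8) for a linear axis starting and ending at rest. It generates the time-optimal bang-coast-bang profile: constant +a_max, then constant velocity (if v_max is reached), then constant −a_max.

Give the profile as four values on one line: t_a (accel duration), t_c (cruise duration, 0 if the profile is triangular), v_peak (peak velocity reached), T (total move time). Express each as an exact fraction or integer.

vₘ²/aₘ = 80²/8 = 800
1100 ≥ 800 ⇒ cruise phase
t_a = 80/8 = 10; v_peak = 80
d_cruise = 1100 − 800 = 300; t_c = 300/80 = 15/4
T = 2·10 + 15/4 = 95/4

t_a=10 t_c=15/4 v_peak=80 T=95/4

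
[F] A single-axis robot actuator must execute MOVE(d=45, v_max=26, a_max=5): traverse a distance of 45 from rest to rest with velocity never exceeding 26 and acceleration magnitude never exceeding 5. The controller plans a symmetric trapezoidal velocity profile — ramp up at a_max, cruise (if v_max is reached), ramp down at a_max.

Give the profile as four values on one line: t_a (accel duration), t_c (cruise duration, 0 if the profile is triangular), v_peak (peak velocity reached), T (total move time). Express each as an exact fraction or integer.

t_a=3 t_c=0 v_peak=15 T=6

v_max²/a_max = 26²/5 = 676/5
45 < 676/5 ⇒ no cruise
v_peak = √(45·5) = √225 = 15
t_a = 15/5 = 3; t_c = 0
T = 2·3 = 6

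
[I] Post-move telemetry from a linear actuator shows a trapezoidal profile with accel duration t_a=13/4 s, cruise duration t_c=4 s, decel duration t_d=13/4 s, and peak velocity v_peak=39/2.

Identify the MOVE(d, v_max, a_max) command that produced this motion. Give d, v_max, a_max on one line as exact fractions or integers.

d=1131/8 v_max=39/2 a_max=6

a_max = (39/2)/(13/4) = 6
d_a = ½·39/2·13/4 = 507/16; d_c = 39/2·4 = 78
d = 2·507/16 + 78 = 1131/8
t_c = 4 > 0 → v_max = v_peak = 39/2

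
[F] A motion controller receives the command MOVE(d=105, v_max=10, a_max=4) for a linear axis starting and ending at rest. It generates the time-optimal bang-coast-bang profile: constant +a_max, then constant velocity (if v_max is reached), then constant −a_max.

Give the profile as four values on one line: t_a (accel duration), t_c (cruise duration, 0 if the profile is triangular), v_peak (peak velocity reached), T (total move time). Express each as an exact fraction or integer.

v_max²/a_max = 10²/4 = 25
105 ≥ 25 → trapezoidal
t_a = 10/4 = 5/2; v_peak = 10
d_cruise = 105 − 25 = 80; t_c = 80/10 = 8
T = 2·5/2 + 8 = 13

t_a=5/2 t_c=8 v_peak=10 T=13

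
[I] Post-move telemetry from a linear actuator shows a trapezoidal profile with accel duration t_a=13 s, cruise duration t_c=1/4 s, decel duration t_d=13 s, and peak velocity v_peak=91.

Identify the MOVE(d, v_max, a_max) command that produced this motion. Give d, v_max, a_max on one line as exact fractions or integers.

a_max = 91/13 = 7
d_a = ½·91·13 = 1183/2; d_c = 91·1/4 = 91/4
d = 2·1183/2 + 91/4 = 4823/4
t_c = 1/4 > 0 → v_max = v_peak = 91

d=4823/4 v_max=91 a_max=7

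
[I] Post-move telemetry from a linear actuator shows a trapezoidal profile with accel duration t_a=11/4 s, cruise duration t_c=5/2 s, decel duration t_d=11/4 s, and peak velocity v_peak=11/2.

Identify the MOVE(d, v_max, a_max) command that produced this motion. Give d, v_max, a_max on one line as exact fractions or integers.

a_max = (11/2)/(11/4) = 2
d_a = ½·11/2·11/4 = 121/16; d_c = 11/2·5/2 = 55/4
d = 2·121/16 + 55/4 = 231/8
t_c = 5/2 > 0 so v_max = 11/2

d=231/8 v_max=11/2 a_max=2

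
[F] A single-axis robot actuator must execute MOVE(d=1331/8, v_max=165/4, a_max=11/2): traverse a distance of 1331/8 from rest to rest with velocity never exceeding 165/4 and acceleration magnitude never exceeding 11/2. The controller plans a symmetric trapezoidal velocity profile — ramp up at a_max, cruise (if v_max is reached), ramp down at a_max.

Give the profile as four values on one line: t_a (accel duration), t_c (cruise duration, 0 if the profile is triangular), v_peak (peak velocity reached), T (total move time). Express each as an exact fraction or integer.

t_a=11/2 t_c=0 v_peak=121/4 T=11

v_max²/a_max = (165/4)²/(11/2) = 2475/8
1331/8 < 2475/8 so t_c = 0
v_peak = √(1331/8·11/2) = √(14641/16) = 121/4
t_a = (121/4)/(11/2) = 11/2; t_c = 0
T = 2·11/2 = 11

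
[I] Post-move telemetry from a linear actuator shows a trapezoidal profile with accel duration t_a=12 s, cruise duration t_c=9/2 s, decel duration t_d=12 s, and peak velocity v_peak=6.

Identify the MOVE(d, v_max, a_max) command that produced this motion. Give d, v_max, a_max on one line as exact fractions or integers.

a_max = 6/12 = 1/2
d_a = ½·6·12 = 36; d_c = 6·9/2 = 27
d = 2·36 + 27 = 99
t_c = 9/2 > 0 so v_max = 6

d=99 v_max=6 a_max=1/2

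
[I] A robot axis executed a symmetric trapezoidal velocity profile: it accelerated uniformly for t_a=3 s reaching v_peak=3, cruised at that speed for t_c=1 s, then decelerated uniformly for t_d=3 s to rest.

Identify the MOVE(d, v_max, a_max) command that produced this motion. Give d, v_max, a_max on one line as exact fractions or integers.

d=12 v_max=3 a_max=1

a_max = 3/3 = 1
d_a = ½·3·3 = 9/2; d_c = 3·1 = 3
d = 2·9/2 + 3 = 12
t_c = 1 > 0 ⇒ limit active, v_max = 3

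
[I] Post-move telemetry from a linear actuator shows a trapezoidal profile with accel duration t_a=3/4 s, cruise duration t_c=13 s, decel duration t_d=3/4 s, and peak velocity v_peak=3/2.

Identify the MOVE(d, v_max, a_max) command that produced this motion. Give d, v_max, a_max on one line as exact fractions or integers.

a_max = (3/2)/(3/4) = 2
d_a = ½·3/2·3/4 = 9/16; d_c = 3/2·13 = 39/2
d = 2·9/16 + 39/2 = 165/8
t_c = 13 > 0 → v_max = v_peak = 3/2

d=165/8 v_max=3/2 a_max=2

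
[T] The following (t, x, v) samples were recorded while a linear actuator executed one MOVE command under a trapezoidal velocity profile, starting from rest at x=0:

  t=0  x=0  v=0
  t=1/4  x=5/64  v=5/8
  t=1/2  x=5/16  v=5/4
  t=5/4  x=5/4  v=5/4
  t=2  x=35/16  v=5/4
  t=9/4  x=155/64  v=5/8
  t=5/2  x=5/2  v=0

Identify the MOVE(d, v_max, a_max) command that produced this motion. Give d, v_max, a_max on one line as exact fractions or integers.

final state: t=5/2, x=5/2, v=0 → d = 5/2
a_max = (5/8−0)/(1/4−0) = 5/2
max v = 5/4 over t∈[1/2,2] → v_max = 5/4
check: 5/4·(1/2+3/2) = 5/2 ✓

d=5/2 v_max=5/4 a_max=5/2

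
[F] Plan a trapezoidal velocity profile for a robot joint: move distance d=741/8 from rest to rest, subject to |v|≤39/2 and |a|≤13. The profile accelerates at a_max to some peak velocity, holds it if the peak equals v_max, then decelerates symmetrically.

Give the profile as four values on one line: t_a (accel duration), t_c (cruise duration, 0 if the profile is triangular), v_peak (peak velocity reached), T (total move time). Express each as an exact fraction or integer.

t_a=3/2 t_c=13/4 v_peak=39/2 T=25/4

v_max²/a_max = (39/2)²/13 = 117/4
741/8 ≥ 117/4 → trapezoidal
t_a = (39/2)/13 = 3/2; v_peak = 39/2
d_cruise = 741/8 − 117/4 = 507/8; t_c = (507/8)/(39/2) = 13/4
T = 2·3/2 + 13/4 = 25/4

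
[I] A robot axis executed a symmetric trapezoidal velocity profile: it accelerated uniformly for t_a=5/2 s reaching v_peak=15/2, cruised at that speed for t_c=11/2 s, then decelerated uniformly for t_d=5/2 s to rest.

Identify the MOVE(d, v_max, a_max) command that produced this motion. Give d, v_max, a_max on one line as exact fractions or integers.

a_max = (15/2)/(5/2) = 3
d_a = ½·15/2·5/2 = 75/8; d_c = 15/2·11/2 = 165/4
d = 2·75/8 + 165/4 = 60
t_c = 11/2 > 0 ⇒ limit active, v_max = 15/2

d=60 v_max=15/2 a_max=3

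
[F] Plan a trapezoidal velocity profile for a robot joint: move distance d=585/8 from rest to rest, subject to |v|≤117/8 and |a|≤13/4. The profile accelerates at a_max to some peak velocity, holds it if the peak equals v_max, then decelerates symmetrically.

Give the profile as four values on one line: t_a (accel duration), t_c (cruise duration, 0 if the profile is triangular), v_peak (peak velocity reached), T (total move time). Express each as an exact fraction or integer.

(v_max)²/a_max = (117/8)²/(13/4) = 1053/16
585/8 ≥ 1053/16 ⇒ cruise phase
t_a = (117/8)/(13/4) = 9/2; v_peak = 117/8
d_cruise = 585/8 − 1053/16 = 117/16; t_c = (117/16)/(117/8) = 1/2
T = 2·9/2 + 1/2 = 19/2

t_a=9/2 t_c=1/2 v_peak=117/8 T=19/2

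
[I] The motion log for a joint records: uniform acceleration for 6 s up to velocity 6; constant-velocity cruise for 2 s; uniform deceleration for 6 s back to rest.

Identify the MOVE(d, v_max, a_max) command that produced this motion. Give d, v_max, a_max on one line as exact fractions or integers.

a_max = 6/6 = 1
d_a = ½·6·6 = 18; d_c = 6·2 = 12
d = 2·18 + 12 = 48
t_c = 2 > 0 → v_max = v_peak = 6

d=48 v_max=6 a_max=1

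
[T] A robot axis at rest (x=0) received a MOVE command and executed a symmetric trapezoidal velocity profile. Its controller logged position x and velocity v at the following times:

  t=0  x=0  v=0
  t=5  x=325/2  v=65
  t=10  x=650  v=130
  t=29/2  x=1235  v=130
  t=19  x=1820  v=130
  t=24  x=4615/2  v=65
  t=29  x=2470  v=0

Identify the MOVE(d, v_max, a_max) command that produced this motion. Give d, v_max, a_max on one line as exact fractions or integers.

d=2470 v_max=130 a_max=13

final state: t=29, x=2470, v=0 → d = 2470
a_max = (65−0)/(5−0) = 13
max v = 130 over t∈[10,19] → v_max = 130
check: 130·(10+9) = 2470 ✓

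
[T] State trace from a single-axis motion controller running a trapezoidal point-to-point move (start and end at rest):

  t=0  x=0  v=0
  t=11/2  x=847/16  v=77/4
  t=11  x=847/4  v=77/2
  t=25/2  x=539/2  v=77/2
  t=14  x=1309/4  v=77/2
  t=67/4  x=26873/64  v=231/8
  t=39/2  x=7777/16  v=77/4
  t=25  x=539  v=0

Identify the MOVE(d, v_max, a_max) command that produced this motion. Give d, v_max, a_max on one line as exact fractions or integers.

d=539 v_max=77/2 a_max=7/2

final state: t=25, x=539, v=0 → d = 539
a_max = (77/4−0)/(11/2−0) = 7/2
max v = 77/2 over t∈[11,14] → v_max = 77/2
check: 77/2·(11+3) = 539 ✓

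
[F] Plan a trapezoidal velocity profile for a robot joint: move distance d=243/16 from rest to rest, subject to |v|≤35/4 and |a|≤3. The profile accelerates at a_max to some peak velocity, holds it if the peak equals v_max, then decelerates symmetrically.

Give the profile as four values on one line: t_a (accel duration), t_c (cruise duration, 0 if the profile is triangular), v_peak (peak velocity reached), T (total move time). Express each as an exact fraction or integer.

(v_max)²/a_max = (35/4)²/3 = 1225/48
243/16 < 1225/48 ⇒ no cruise
v_peak = √(243/16·3) = √(729/16) = 27/4
t_a = (27/4)/3 = 9/4; t_c = 0
T = 2·9/4 = 9/2

t_a=9/4 t_c=0 v_peak=27/4 T=9/2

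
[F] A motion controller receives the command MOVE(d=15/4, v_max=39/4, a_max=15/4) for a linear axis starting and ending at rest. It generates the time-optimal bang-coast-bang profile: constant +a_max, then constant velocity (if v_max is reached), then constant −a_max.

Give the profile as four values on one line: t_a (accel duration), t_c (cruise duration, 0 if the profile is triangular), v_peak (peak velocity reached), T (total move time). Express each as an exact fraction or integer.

v_max²/a_max = (39/4)²/(15/4) = 507/20
15/4 < 507/20 → triangular
v_peak = √(15/4·15/4) = √(225/16) = 15/4
t_a = (15/4)/(15/4) = 1; t_c = 0
T = 2·1 = 2

t_a=1 t_c=0 v_peak=15/4 T=2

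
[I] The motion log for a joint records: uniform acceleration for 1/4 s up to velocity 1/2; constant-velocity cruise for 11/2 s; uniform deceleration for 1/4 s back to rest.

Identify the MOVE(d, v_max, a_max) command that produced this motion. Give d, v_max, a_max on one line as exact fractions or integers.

d=23/8 v_max=1/2 a_max=2

a_max = (1/2)/(1/4) = 2
d_a = ½·1/2·1/4 = 1/16; d_c = 1/2·11/2 = 11/4
d = 2·1/16 + 11/4 = 23/8
t_c = 11/2 > 0 → v_max = v_peak = 1/2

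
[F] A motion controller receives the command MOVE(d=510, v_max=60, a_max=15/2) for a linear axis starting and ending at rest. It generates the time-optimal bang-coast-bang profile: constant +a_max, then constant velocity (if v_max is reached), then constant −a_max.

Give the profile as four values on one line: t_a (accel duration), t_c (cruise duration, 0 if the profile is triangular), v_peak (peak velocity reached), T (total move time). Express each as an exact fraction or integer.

(v_max)²/a_max = 60²/(15/2) = 480
510 ≥ 480 → trapezoidal
t_a = 60/(15/2) = 8; v_peak = 60
d_cruise = 510 − 480 = 30; t_c = 30/60 = 1/2
T = 2·8 + 1/2 = 33/2

t_a=8 t_c=1/2 v_peak=60 T=33/2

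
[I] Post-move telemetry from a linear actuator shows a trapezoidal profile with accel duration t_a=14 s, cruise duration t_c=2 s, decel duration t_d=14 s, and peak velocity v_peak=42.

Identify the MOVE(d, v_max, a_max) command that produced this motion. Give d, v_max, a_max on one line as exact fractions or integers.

d=672 v_max=42 a_max=3

a_max = 42/14 = 3
d_a = ½·42·14 = 294; d_c = 42·2 = 84
d = 2·294 + 84 = 672
t_c = 2 > 0 ⇒ limit active, v_max = 42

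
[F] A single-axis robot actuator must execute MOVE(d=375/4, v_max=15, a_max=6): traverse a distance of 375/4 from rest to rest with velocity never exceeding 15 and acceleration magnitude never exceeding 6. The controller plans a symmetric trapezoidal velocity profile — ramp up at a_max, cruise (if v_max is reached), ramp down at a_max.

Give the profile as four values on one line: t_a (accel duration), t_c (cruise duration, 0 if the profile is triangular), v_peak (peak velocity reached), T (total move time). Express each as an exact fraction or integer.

v_max²/a_max = 15²/6 = 75/2
375/4 ≥ 75/2 ⇒ cruise phase
t_a = 15/6 = 5/2; v_peak = 15
d_cruise = 375/4 − 75/2 = 225/4; t_c = (225/4)/15 = 15/4
T = 2·5/2 + 15/4 = 35/4

t_a=5/2 t_c=15/4 v_peak=15 T=35/4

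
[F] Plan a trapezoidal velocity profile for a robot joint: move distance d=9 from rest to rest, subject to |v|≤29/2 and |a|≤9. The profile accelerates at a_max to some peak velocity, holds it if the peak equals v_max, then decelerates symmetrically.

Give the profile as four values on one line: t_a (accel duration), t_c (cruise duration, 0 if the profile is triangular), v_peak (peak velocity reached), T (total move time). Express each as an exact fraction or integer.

vₘ²/aₘ = (29/2)²/9 = 841/36
9 < 841/36 ⇒ no cruise
v_peak = √(9·9) = √81 = 9
t_a = 9/9 = 1; t_c = 0
T = 2·1 = 2

t_a=1 t_c=0 v_peak=9 T=2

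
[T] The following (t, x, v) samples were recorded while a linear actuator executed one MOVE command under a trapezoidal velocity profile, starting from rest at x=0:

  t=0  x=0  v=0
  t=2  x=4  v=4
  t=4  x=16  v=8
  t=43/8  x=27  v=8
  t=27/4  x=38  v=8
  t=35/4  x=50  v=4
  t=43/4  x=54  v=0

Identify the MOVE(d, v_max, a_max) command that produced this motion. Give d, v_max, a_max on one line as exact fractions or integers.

final state: t=43/4, x=54, v=0 → d = 54
a_max = (4−0)/(2−0) = 2
max v = 8 over t∈[4,27/4] → v_max = 8
check: 8·(4+11/4) = 54 ✓

d=54 v_max=8 a_max=2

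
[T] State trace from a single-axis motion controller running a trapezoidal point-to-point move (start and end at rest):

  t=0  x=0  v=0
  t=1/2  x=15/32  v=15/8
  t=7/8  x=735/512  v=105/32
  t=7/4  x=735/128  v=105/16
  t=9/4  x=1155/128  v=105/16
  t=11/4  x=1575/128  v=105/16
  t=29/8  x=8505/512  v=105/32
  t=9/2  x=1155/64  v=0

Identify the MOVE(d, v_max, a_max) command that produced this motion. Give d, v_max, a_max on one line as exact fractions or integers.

final state: t=9/2, x=1155/64, v=0 → d = 1155/64
a_max = (15/8−0)/(1/2−0) = 15/4
max v = 105/16 over t∈[7/4,11/4] → v_max = 105/16
check: 105/16·(7/4+1) = 1155/64 ✓

d=1155/64 v_max=105/16 a_max=15/4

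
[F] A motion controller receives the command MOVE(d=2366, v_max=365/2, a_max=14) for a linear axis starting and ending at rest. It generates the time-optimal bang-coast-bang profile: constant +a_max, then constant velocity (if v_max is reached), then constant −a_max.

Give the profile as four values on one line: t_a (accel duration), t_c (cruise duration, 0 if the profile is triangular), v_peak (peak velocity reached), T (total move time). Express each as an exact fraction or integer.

v_max²/a_max = (365/2)²/14 = 133225/56
2366 < 133225/56 so t_c = 0
v_peak = √(2366·14) = √33124 = 182
t_a = 182/14 = 13; t_c = 0
T = 2·13 = 26

t_a=13 t_c=0 v_peak=182 T=26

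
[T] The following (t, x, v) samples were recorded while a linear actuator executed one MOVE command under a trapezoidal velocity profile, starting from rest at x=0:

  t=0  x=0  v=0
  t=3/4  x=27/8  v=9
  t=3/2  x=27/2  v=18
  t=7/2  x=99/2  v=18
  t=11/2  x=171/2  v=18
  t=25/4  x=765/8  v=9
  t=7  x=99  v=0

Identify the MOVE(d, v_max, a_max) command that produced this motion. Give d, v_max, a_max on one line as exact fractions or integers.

final state: t=7, x=99, v=0 → d = 99
a_max = (9−0)/(3/4−0) = 12
max v = 18 over t∈[3/2,11/2] → v_max = 18
check: 18·(3/2+4) = 99 ✓

d=99 v_max=18 a_max=12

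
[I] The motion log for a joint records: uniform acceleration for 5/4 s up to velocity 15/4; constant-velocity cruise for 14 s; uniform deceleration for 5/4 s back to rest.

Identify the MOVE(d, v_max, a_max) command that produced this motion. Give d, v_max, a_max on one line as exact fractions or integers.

d=915/16 v_max=15/4 a_max=3

a_max = (15/4)/(5/4) = 3
d_a = ½·15/4·5/4 = 75/32; d_c = 15/4·14 = 105/2
d = 2·75/32 + 105/2 = 915/16
t_c = 14 > 0 → v_max = v_peak = 15/4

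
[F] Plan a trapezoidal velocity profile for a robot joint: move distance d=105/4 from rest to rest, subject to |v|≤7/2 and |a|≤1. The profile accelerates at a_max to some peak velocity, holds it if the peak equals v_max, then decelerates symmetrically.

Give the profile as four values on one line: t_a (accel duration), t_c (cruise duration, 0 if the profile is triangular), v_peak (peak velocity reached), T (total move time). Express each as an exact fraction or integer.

vₘ²/aₘ = (7/2)²/1 = 49/4
105/4 ≥ 49/4 so v_max reached
t_a = (7/2)/1 = 7/2; v_peak = 7/2
d_cruise = 105/4 − 49/4 = 14; t_c = 14/(7/2) = 4
T = 2·7/2 + 4 = 11

t_a=7/2 t_c=4 v_peak=7/2 T=11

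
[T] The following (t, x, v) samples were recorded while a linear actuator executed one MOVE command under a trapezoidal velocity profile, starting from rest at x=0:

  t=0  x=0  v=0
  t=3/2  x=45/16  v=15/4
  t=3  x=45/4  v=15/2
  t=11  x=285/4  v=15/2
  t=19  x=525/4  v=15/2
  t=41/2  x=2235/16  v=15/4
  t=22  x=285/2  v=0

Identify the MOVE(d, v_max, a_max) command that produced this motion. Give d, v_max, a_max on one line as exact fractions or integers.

final state: t=22, x=285/2, v=0 → d = 285/2
a_max = (15/4−0)/(3/2−0) = 5/2
max v = 15/2 over t∈[3,19] → v_max = 15/2
check: 15/2·(3+16) = 285/2 ✓

d=285/2 v_max=15/2 a_max=5/2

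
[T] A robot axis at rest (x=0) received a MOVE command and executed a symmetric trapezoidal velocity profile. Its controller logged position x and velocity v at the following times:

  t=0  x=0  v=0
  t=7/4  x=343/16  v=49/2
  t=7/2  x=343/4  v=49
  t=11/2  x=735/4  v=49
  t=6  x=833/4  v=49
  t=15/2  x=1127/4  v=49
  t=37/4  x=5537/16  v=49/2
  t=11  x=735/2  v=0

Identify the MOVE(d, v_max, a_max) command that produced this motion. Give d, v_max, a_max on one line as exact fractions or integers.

final state: t=11, x=735/2, v=0 → d = 735/2
a_max = (49/2−0)/(7/4−0) = 14
max v = 49 over t∈[7/2,15/2] → v_max = 49
check: 49·(7/2+4) = 735/2 ✓

d=735/2 v_max=49 a_max=14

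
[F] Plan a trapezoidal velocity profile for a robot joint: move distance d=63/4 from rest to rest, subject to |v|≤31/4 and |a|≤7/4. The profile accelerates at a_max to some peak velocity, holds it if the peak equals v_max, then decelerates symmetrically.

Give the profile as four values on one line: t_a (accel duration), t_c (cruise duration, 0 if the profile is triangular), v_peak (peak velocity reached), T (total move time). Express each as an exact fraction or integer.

(v_max)²/a_max = (31/4)²/(7/4) = 961/28
63/4 < 961/28 so t_c = 0
v_peak = √(63/4·7/4) = √(441/16) = 21/4
t_a = (21/4)/(7/4) = 3; t_c = 0
T = 2·3 = 6

t_a=3 t_c=0 v_peak=21/4 T=6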